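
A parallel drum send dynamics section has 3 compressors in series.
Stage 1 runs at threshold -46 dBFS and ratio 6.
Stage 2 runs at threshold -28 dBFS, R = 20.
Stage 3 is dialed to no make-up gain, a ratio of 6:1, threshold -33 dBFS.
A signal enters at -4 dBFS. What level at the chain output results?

-39 dBFS

Stage 1: 42 dB above -46 dBFS, reduced 6:1 to 7 dB above → -39 dBFS.
Stage 2: below threshold (-39 ≤ -28); passes unchanged; output -39 dBFS.
Stage 3: -39 dBFS is at or below the -33 dBFS threshold — no compression; output -39 dBFS.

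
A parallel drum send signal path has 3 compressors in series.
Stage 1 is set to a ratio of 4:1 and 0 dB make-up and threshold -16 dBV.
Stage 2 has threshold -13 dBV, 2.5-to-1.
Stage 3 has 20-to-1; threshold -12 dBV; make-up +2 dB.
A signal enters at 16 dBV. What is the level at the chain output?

Stage 1: overshoot 32 dB → 32/4 = 8 dB → -8 dBV.
Stage 2: -8 dBV is 5 dB over -13 dBV; at 2.5:1 that becomes 2 dB over, giving -11 dBV.
Stage 3: overshoot 1 dB → 1/20 = 0.05 dB → -11.95 dBV; +2 dB make-up → -9.95 dBV.

-9.95 dBV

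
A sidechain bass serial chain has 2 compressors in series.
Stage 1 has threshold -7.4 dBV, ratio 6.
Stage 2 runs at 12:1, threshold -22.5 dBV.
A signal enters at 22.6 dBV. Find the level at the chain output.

Stage 1: 30 dB above -7.4 dBV, reduced 6:1 to 5 dB above → -2.4 dBV.
Stage 2: 20.1 dB above -22.5 dBV, reduced 12:1 to 1.675 dB above → -20.825 dBV.

-20.825 dBV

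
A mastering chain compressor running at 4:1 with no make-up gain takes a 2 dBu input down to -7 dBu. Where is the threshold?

-10 dBu

Let T be the threshold. Output overshoot = (input overshoot)/R, so -7 − T = (2 − T)/4.
4·(-7 − T) = 2 − T → 3·T = -28 − 2 = -30.
T = -30/3 = -10 dBu.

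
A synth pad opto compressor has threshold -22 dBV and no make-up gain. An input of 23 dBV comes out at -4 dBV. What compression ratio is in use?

2.5:1

Input overshoot = 23 − (-22) = 45 dB; output overshoot = -4 − (-22) = 18 dB.
Ratio = 45 / 18 = 2.5.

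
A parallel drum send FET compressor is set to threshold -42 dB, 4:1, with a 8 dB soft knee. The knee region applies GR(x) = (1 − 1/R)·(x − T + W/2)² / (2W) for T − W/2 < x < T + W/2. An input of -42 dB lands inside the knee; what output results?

x − T + W/2 = -42 − (-42) + 4 = 4.
GR = (1 − 1/4) × 4² / 16 = 0.75 × 16 / 16 = 0.75 dB.
Output = -42 − 0.75 = -42.75 dB.

-42.75 dB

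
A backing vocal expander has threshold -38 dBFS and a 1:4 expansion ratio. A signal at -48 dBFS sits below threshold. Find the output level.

-78 dBFS

Undershoot = (-38) − (-48) = 10 dB.
At 1:4, that expands to 40 dB under threshold.
Output = -38 − 40 = -78 dBFS.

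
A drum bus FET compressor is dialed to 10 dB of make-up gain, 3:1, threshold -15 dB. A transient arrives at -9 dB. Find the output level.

The input is 6 dB above the -15 dB threshold.
At 3:1 the overshoot is divided by 3, leaving 2 dB above threshold.
That puts the output at -13 dB; make-up adds 10 dB, giving -3 dB.

-3 dB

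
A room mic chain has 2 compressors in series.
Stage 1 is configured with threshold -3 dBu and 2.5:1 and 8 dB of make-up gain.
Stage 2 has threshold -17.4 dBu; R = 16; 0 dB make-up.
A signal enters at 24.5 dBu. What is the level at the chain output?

-15.3125 dBu

Stage 1: overshoot 27.5 dB → 27.5/2.5 = 11 dB → 8 dBu; +8 dB make-up → 16 dBu.
Stage 2: 33.4 dB above -17.4 dBu, reduced 16:1 to 2.0875 dB above → -15.3125 dBu.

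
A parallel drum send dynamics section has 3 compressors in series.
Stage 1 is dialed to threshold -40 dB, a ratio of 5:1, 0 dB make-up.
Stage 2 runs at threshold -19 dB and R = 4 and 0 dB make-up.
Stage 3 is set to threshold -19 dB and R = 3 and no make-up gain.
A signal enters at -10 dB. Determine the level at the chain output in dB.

-34 dB

Stage 1: 30 dB above -40 dB, reduced 5:1 to 6 dB above → -34 dB.
Stage 2: -34 dB is at or below the -19 dB threshold — no compression; output -34 dB.
Stage 3: -34 dB is at or below the -19 dB threshold — no compression; output -34 dB.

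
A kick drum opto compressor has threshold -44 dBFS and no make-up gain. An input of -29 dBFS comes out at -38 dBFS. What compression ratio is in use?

2.5:1

Input overshoot = -29 − (-44) = 15 dB; output overshoot = -38 − (-44) = 6 dB.
Ratio = 15 / 6 = 2.5.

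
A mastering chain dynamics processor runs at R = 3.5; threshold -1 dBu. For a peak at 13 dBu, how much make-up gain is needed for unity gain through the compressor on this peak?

10 dB

The peak compresses to -1 + 14/3.5 = 3 dBu.
To reach 13 dBu requires 13 − 3 = 10 dB of make-up.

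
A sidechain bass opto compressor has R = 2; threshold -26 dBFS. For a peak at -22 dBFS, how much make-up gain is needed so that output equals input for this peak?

2 dB

Overshoot 4 dB → 4/2 = 2 dB after compression, so the compressed level is -26 + 2 = -24 dBFS.
Make-up = target − compressed = -22 − (-24) = 2 dB.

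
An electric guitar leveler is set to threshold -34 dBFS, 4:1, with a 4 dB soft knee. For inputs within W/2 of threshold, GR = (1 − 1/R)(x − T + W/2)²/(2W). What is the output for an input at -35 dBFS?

-35.09375 dBFS

x − T + W/2 = -35 − (-34) + 2 = 1.
GR = (1 − 1/4) × 1² / 8 = 0.75 × 1 / 8 = 0.09375 dB.
Output = -35 − 0.09375 = -35.09375 dBFS.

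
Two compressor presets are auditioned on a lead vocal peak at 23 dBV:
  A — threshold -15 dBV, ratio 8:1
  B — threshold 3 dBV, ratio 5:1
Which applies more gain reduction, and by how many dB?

A: GR = 38 − 38/8 = 33.25 dB.
B: GR = 20 − 20/5 = 16 dB.
Difference: 17.25 dB in favour of A.

A, by 17.25 dB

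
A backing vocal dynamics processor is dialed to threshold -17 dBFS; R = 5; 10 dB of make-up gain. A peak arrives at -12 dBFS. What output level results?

-6 dBFS

-12 dBFS sits 5 dB over threshold.
The 5 dB excess becomes 1 dB after 5:1 reduction.
Output = -17 + 1 = -16 dBFS; make-up adds 10 dB, giving -6 dBFS.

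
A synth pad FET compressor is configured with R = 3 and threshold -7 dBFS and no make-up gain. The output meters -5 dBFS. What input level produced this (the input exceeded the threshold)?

-1 dBFS

That's 2 dB above the -7 dBFS threshold.
Input overshoot = R × output overshoot = 6 dB → input = -7 + 6 = -1 dBFS.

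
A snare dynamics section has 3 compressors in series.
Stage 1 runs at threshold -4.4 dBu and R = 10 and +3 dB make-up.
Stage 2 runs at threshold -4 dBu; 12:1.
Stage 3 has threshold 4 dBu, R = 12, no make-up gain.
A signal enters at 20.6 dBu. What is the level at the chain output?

Stage 1: 20.6 dBu is 25 dB over -4.4 dBu; at 10:1 that becomes 2.5 dB over, giving -1.9 dBu; +3 dB make-up → 1.1 dBu.
Stage 2: overshoot 5.1 dB → 5.1/12 = 0.425 dB → -3.575 dBu.
Stage 3: -3.575 dBu is at or below the 4 dBu threshold — no compression; output -3.575 dBu.

-3.575 dBu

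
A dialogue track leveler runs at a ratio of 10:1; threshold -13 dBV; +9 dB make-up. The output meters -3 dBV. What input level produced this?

Stripping the +9 dB make-up gives -12 dBV at the gain stage.
That's 1 dB above the -13 dBV threshold.
Before 10:1 compression the overshoot was 1 × 10 = 10 dB, so input = -13 + 10 = -3 dBV.

-3 dBV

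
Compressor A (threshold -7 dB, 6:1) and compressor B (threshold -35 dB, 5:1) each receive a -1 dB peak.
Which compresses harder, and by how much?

A: overshoot 6 dB → output overshoot 1 dB → GR 5 dB.
B: overshoot 34 dB → output overshoot 6.8 dB → GR 27.2 dB.
Difference: 22.2 dB in favour of B.

B, by 22.2 dB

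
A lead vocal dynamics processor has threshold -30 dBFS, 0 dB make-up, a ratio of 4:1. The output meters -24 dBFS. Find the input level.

Post-compression overshoot = -24 − (-30) = 6 dB.
Undo the ratio: input overshoot = 6 × 4 = 24 dB, giving input = -6 dBFS.

-6 dBFS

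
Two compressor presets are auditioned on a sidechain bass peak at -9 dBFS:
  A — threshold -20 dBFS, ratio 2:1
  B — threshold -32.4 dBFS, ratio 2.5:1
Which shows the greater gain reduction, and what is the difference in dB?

B, by 8.54 dB

A: overshoot 11 dB → output overshoot 5.5 dB → GR 5.5 dB.
B: overshoot 23.4 dB → output overshoot 9.36 dB → GR 14.04 dB.
B reduces 8.54 dB more.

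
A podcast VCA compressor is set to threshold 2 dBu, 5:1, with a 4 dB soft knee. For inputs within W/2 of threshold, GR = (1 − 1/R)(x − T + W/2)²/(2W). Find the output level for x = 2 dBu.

1.6 dBu

x − T + W/2 = 2 − 2 + 2 = 2.
GR = (1 − 1/5) × 2² / 8 = 0.8 × 4 / 8 = 0.4 dB.
Output = 2 − 0.4 = 1.6 dBu.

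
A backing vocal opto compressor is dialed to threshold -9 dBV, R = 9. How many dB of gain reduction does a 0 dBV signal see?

0 dBV exceeds the threshold by 9 dB.
After 9:1 compression the overshoot becomes 9/9 = 1 dB.
GR = overshoot in − overshoot out = 9 − 1 = 8 dB.

8 dB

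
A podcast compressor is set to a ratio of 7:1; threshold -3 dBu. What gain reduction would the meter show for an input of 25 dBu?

24 dB

25 dBu exceeds the threshold by 28 dB.
A 7:1 ratio leaves 4 dB of that excess.
So the signal is attenuated by 28 − 4 = 24 dB.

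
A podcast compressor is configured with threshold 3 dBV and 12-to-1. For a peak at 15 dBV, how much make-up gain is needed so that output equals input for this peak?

The peak compresses to 3 + 12/12 = 4 dBV.
To reach 15 dBV requires 15 − 4 = 11 dB of make-up.

11 dB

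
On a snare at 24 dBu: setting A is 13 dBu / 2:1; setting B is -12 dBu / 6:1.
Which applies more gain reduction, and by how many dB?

B, by 24.5 dB

A: GR = 11 − 11/2 = 5.5 dB.
B: GR = 36 − 36/6 = 30 dB.
B applies 24.5 dB more gain reduction.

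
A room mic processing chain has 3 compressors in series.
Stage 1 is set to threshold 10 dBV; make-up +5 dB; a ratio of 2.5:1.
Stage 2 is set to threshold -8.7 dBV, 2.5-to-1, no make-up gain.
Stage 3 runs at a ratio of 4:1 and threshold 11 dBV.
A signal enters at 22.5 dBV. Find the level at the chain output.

Stage 1: 22.5 dBV is 12.5 dB over 10 dBV; at 2.5:1 that becomes 5 dB over, giving 15 dBV; +5 dB make-up → 20 dBV.
Stage 2: 28.7 dB above -8.7 dBV, reduced 2.5:1 to 11.48 dB above → 2.78 dBV.
Stage 3: 2.78 dBV is at or below the 11 dBV threshold — no compression; output 2.78 dBV.

2.78 dBV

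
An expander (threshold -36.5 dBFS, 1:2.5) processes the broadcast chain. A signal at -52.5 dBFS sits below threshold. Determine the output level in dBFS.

The input is 16 dB below the -36.5 dBFS threshold.
A 1:2.5 expander multiplies undershoot by 2.5: 16 × 2.5 = 40 dB below threshold.
Output = -36.5 − 40 = -76.5 dBFS.

-76.5 dBFS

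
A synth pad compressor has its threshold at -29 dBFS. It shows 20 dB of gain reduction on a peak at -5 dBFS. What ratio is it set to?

Input overshoot = -5 − (-29) = 24 dB.
Output overshoot = 24 − 20 = 4 dB.
Ratio = input overshoot / output overshoot = 24 / 4 = 6.

6:1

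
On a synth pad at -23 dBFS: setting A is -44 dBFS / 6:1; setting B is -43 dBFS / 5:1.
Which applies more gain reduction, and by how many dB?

A: GR = 21 − 21/6 = 17.5 dB.
B: GR = 20 − 20/5 = 16 dB.
A reduces 1.5 dB more.

A, by 1.5 dB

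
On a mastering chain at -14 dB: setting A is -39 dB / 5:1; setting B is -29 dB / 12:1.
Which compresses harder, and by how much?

A, by 6.25 dB

A: 25 dB over, compressed to 5 dB over, so 20 dB of GR.
B: 15 dB over, compressed to 1.25 dB over, so 13.75 dB of GR.
Difference: 6.25 dB in favour of A.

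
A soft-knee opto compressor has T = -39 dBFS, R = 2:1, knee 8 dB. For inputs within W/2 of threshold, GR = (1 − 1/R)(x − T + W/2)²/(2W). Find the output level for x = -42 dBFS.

x − T + W/2 = -42 − (-39) + 4 = 1.
GR = (1 − 1/2) × 1² / 16 = 0.5 × 1 / 16 = 0.03125 dB.
Output = -42 − 0.03125 = -42.03125 dBFS.

-42.03125 dBFS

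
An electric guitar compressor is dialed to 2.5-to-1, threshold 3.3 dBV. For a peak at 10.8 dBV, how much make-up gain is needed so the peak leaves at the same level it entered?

Overshoot 7.5 dB → 7.5/2.5 = 3 dB after compression, so the compressed level is 3.3 + 3 = 6.3 dBV.
Make-up = target − compressed = 10.8 − 6.3 = 4.5 dB.

4.5 dB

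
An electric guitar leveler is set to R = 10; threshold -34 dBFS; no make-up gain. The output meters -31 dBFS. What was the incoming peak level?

-4 dBFS

That's 3 dB above the -34 dBFS threshold.
Before 10:1 compression the overshoot was 3 × 10 = 30 dB, so input = -34 + 30 = -4 dBFS.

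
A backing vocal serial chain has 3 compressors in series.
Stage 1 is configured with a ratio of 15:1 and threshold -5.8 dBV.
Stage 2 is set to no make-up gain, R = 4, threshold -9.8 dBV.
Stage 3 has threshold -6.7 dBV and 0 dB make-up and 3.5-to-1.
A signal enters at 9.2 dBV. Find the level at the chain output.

Stage 1: 9.2 dBV is 15 dB over -5.8 dBV; at 15:1 that becomes 1 dB over, giving -4.8 dBV.
Stage 2: overshoot 5 dB → 5/4 = 1.25 dB → -8.55 dBV.
Stage 3: -8.55 dBV ≤ -6.7 dBV, so stage 3 doesn't engage; output -8.55 dBV.

-8.55 dBV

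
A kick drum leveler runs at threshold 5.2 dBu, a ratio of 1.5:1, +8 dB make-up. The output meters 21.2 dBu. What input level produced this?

17.2 dBu

Remove make-up: 21.2 − 8 = 13.2 dBu.
The compressed level sits 13.2 − 5.2 = 8 dB over threshold.
Before 1.5:1 compression the overshoot was 8 × 1.5 = 12 dB, so input = 5.2 + 12 = 17.2 dBu.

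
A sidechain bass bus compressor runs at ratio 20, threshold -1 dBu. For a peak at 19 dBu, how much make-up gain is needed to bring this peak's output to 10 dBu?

The peak compresses to -1 + 20/20 = 0 dBu.
To reach 10 dBu requires 10 − 0 = 10 dB of make-up.

10 dB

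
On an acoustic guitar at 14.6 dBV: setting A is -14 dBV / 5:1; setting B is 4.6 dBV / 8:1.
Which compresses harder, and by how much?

A, by 14.13 dB

A: 28.6 dB over, compressed to 5.72 dB over, so 22.88 dB of GR.
B: 10 dB over, compressed to 1.25 dB over, so 8.75 dB of GR.
Difference: 14.13 dB in favour of A.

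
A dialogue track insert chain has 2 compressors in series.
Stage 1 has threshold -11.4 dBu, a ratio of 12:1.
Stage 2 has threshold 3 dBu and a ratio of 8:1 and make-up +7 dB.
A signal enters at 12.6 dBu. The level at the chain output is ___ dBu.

-2.4 dBu

Stage 1: 24 dB above -11.4 dBu, reduced 12:1 to 2 dB above → -9.4 dBu.
Stage 2: -9.4 dBu ≤ 3 dBu, so stage 2 doesn't engage; make-up brings it to -2.4 dBu.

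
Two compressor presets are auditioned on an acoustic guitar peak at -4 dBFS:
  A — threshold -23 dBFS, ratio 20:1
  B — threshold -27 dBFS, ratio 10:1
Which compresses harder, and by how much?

A: 19 dB over, compressed to 0.95 dB over, so 18.05 dB of GR.
B: 23 dB over, compressed to 2.3 dB over, so 20.7 dB of GR.
B reduces 2.65 dB more.

B, by 2.65 dB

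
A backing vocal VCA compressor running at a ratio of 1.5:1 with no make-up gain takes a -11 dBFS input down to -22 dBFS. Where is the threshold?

-44 dBFS

Gain reduction = -11 − (-22) = 11 dB; output overshoot = GR / (R − 1) = 11 / 0.5 = 22 dB.
Threshold = output − output overshoot = -22 − 22 = -44 dBFS.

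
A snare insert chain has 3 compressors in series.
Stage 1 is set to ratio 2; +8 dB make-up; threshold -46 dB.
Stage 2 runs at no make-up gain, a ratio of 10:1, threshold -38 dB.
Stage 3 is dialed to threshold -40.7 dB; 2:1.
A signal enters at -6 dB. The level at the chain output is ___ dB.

-38.35 dB

Stage 1: overshoot 40 dB → 40/2 = 20 dB → -26 dB; +8 dB make-up → -18 dB.
Stage 2: -18 dB is 20 dB over -38 dB; at 10:1 that becomes 2 dB over, giving -36 dB.
Stage 3: overshoot 4.7 dB → 4.7/2 = 2.35 dB → -38.35 dB.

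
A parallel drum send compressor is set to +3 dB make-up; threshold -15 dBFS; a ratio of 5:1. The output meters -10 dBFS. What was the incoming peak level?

-5 dBFS

Before make-up, the level was -10 − 3 = -13 dBFS.
The compressed level sits -13 − (-15) = 2 dB over threshold.
Input overshoot = R × output overshoot = 10 dB → input = -15 + 10 = -5 dBFS.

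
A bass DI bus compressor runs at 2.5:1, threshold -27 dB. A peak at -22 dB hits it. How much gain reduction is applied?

-22 dB exceeds the threshold by 5 dB.
After 2.5:1 compression the overshoot becomes 5/2.5 = 2 dB.
Gain reduction = 5 − 2 = 3 dB.

3 dB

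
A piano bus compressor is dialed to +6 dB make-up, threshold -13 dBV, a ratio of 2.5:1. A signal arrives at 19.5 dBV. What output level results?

6 dBV

19.5 dBV sits 32.5 dB over threshold.
2.5:1 compression reduces that to 32.5/2.5 = 13 dB over.
That puts the output at 0 dBV; make-up adds 6 dB, giving 6 dBV.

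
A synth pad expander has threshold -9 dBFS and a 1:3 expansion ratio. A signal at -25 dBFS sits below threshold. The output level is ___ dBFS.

-57 dBFS

Undershoot = (-9) − (-25) = 16 dB.
At 1:3, that expands to 48 dB under threshold.
Output = -9 − 48 = -57 dBFS.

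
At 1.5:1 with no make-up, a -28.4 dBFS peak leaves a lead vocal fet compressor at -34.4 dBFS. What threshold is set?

Let T be the threshold. Output overshoot = (input overshoot)/R, so -34.4 − T = (-28.4 − T)/1.5.
1.5·(-34.4 − T) = -28.4 − T → 0.5·T = -51.6 − (-28.4) = -23.2.
T = -23.2/0.5 = -46.4 dBFS.

-46.4 dBFS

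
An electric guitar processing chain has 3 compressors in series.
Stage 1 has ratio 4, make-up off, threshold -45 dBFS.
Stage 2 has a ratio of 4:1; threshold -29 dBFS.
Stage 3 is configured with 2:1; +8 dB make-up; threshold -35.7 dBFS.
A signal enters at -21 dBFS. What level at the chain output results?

Stage 1: overshoot 24 dB → 24/4 = 6 dB → -39 dBFS.
Stage 2: -39 dBFS ≤ -29 dBFS, so stage 2 doesn't engage; output -39 dBFS.
Stage 3: -39 dBFS is at or below the -35.7 dBFS threshold — no compression; make-up brings it to -31 dBFS.

-31 dBFS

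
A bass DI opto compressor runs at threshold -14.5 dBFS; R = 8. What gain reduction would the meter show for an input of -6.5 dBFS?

7 dB

The signal is 8 dB above threshold.
A 8:1 ratio leaves 1 dB of that excess.
GR = overshoot in − overshoot out = 8 − 1 = 7 dB.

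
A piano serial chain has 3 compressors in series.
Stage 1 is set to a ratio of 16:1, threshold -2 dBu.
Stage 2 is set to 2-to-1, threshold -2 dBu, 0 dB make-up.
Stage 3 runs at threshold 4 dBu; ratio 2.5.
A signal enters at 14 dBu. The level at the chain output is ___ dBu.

-1.5 dBu

Stage 1: 14 dBu is 16 dB over -2 dBu; at 16:1 that becomes 1 dB over, giving -1 dBu.
Stage 2: 1 dB above -2 dBu, reduced 2:1 to 0.5 dB above → -1.5 dBu.
Stage 3: -1.5 dBu is at or below the 4 dBu threshold — no compression; output -1.5 dBu.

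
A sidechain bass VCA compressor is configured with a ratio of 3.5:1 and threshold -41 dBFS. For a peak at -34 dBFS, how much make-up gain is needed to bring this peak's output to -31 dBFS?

8 dB

Without make-up, output = threshold + overshoot/3.5 = -41 + 2 = -39 dBFS.
Gap to target: 8 dB.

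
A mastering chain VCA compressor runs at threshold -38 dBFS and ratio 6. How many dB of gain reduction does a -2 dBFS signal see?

The signal is 36 dB above threshold.
At 6:1, output sits 36/6 = 6 dB above threshold.
Gain reduction = 36 − 6 = 30 dB.

30 dB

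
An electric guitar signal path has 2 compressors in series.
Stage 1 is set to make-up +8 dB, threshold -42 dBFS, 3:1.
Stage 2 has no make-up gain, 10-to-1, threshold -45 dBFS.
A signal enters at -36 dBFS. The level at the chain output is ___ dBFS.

-43.7 dBFS

Stage 1: 6 dB above -42 dBFS, reduced 3:1 to 2 dB above → -40 dBFS; +8 dB make-up → -32 dBFS.
Stage 2: -32 dBFS is 13 dB over -45 dBFS; at 10:1 that becomes 1.3 dB over, giving -43.7 dBFS.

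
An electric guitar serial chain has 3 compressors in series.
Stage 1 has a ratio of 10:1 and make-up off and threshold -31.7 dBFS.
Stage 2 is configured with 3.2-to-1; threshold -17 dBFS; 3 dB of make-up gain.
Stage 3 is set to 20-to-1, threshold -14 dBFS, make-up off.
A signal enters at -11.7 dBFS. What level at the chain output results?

-26.7 dBFS

Stage 1: 20 dB above -31.7 dBFS, reduced 10:1 to 2 dB above → -29.7 dBFS.
Stage 2: -29.7 dBFS is at or below the -17 dBFS threshold — no compression; make-up brings it to -26.7 dBFS.
Stage 3: -26.7 dBFS is at or below the -14 dBFS threshold — no compression; output -26.7 dBFS.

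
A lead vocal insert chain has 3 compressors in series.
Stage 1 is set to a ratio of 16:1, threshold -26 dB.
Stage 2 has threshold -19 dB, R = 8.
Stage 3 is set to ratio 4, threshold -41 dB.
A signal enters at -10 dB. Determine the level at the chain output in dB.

-37 dB

Stage 1: overshoot 16 dB → 16/16 = 1 dB → -25 dB.
Stage 2: below threshold (-25 ≤ -19); passes unchanged; output -25 dB.
Stage 3: 16 dB above -41 dB, reduced 4:1 to 4 dB above → -37 dB.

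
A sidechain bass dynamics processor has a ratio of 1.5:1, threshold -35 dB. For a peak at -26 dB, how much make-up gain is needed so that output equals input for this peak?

Without make-up, output = threshold + overshoot/1.5 = -35 + 6 = -29 dB.
Gap to target: 3 dB.

3 dB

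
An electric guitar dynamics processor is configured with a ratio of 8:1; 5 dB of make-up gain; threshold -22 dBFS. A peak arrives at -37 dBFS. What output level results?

-37 dBFS is 15 dB below the -22 dBFS threshold, so no gain reduction is applied.
Make-up gain adds 5 dB: -37 + 5 = -32 dBFS.

-32 dBFS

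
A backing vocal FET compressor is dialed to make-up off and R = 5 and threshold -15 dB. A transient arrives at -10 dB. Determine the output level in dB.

Overshoot: -10 − (-15) = 5 dB.
The 5 dB excess becomes 1 dB after 5:1 reduction.
So the level is -15 + 1 = -14 dB.

-14 dB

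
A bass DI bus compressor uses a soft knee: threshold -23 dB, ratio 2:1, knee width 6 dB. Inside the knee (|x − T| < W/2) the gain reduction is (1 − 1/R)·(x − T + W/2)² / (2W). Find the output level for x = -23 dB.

-23.375 dB

x − T + W/2 = -23 − (-23) + 3 = 3.
GR = (1 − 1/2) × 3² / 12 = 0.5 × 9 / 12 = 0.375 dB.
Output = -23 − 0.375 = -23.375 dB.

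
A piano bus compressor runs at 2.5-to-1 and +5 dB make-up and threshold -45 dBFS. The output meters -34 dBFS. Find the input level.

-30 dBFS

Remove make-up: -34 − 5 = -39 dBFS.
Post-compression overshoot = -39 − (-45) = 6 dB.
Input overshoot = R × output overshoot = 15 dB → input = -45 + 15 = -30 dBFS.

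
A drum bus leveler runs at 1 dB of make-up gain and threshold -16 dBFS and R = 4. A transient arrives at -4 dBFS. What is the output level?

-4 dBFS sits 12 dB over threshold.
The 12 dB excess becomes 3 dB after 4:1 reduction.
Output = -16 + 3 = -13 dBFS; make-up adds 1 dB, giving -12 dBFS.

-12 dBFS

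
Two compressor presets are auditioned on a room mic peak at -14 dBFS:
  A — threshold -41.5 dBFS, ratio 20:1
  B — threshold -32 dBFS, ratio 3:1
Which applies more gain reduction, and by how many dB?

A: overshoot 27.5 dB → output overshoot 1.375 dB → GR 26.125 dB.
B: overshoot 18 dB → output overshoot 6 dB → GR 12 dB.
A applies 14.125 dB more gain reduction.

A, by 14.125 dB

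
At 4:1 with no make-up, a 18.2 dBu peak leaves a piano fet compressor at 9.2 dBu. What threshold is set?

Gain reduction = 18.2 − 9.2 = 9 dB; output overshoot = GR / (R − 1) = 9 / 3 = 3 dB.
Threshold = output − output overshoot = 9.2 − 3 = 6.2 dBu.

6.2 dBu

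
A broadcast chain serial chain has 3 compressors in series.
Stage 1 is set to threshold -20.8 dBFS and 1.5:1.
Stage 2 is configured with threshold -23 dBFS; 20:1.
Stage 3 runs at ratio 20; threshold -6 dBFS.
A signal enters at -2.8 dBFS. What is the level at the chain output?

-22.29 dBFS

Stage 1: overshoot 18 dB → 18/1.5 = 12 dB → -8.8 dBFS.
Stage 2: 14.2 dB above -23 dBFS, reduced 20:1 to 0.71 dB above → -22.29 dBFS.
Stage 3: -22.29 dBFS ≤ -6 dBFS, so stage 3 doesn't engage; output -22.29 dBFS.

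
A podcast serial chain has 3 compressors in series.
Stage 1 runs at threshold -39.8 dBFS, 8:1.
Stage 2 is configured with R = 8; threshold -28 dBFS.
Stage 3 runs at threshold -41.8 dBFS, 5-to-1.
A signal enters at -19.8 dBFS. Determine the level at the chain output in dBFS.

Stage 1: overshoot 20 dB → 20/8 = 2.5 dB → -37.3 dBFS.
Stage 2: -37.3 dBFS is at or below the -28 dBFS threshold — no compression; output -37.3 dBFS.
Stage 3: 4.5 dB above -41.8 dBFS, reduced 5:1 to 0.9 dB above → -40.9 dBFS.

-40.9 dBFS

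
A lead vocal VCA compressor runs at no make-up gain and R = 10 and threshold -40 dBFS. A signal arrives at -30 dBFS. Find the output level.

Overshoot: -30 − (-40) = 10 dB.
The 10 dB excess becomes 1 dB after 10:1 reduction.
Output = -40 + 1 = -39 dBFS.

-39 dBFS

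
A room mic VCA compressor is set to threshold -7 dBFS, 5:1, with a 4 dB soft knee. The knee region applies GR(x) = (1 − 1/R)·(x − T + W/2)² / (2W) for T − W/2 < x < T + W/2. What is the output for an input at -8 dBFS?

-8.1 dBFS

x − T + W/2 = -8 − (-7) + 2 = 1.
GR = (1 − 1/5) × 1² / 8 = 0.8 × 1 / 8 = 0.1 dB.
Output = -8 − 0.1 = -8.1 dBFS.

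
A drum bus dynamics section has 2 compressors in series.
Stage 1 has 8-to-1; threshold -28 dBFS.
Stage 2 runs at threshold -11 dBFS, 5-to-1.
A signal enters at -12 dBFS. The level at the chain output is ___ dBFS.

Stage 1: -12 dBFS is 16 dB over -28 dBFS; at 8:1 that becomes 2 dB over, giving -26 dBFS.
Stage 2: -26 dBFS ≤ -11 dBFS, so stage 2 doesn't engage; output -26 dBFS.

-26 dBFS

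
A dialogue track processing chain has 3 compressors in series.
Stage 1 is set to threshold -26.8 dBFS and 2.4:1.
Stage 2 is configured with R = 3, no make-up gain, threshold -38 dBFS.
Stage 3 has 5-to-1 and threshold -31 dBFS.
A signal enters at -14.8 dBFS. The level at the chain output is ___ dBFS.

-32.6 dBFS

Stage 1: -14.8 dBFS is 12 dB over -26.8 dBFS; at 2.4:1 that becomes 5 dB over, giving -21.8 dBFS.
Stage 2: overshoot 16.2 dB → 16.2/3 = 5.4 dB → -32.6 dBFS.
Stage 3: -32.6 dBFS is at or below the -31 dBFS threshold — no compression; output -32.6 dBFS.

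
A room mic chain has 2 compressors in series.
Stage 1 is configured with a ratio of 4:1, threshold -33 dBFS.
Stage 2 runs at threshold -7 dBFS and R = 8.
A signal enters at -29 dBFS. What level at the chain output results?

-32 dBFS

Stage 1: 4 dB above -33 dBFS, reduced 4:1 to 1 dB above → -32 dBFS.
Stage 2: below threshold (-32 ≤ -7); passes unchanged; output -32 dBFS.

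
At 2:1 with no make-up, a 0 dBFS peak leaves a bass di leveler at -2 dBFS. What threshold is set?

Gain reduction = 0 − (-2) = 2 dB; output overshoot = GR / (R − 1) = 2 / 1 = 2 dB.
Threshold = output − output overshoot = -2 − 2 = -4 dBFS.

-4 dBFS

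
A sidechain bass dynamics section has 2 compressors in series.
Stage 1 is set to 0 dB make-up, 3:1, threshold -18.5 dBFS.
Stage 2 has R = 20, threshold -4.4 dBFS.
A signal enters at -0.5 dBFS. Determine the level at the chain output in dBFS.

-12.5 dBFS

Stage 1: overshoot 18 dB → 18/3 = 6 dB → -12.5 dBFS.
Stage 2: -12.5 dBFS ≤ -4.4 dBFS, so stage 2 doesn't engage; output -12.5 dBFS.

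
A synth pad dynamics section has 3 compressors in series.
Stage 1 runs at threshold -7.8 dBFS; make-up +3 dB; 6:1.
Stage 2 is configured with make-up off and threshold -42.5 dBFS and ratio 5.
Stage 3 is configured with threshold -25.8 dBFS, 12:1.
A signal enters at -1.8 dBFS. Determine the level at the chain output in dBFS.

-34.76 dBFS

Stage 1: -1.8 dBFS is 6 dB over -7.8 dBFS; at 6:1 that becomes 1 dB over, giving -6.8 dBFS; +3 dB make-up → -3.8 dBFS.
Stage 2: overshoot 38.7 dB → 38.7/5 = 7.74 dB → -34.76 dBFS.
Stage 3: below threshold (-34.76 ≤ -25.8); passes unchanged; output -34.76 dBFS.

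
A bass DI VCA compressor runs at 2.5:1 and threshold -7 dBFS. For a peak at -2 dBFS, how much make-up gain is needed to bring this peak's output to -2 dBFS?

3 dB

Without make-up, output = threshold + overshoot/2.5 = -7 + 2 = -5 dBFS.
Gap to target: 3 dB.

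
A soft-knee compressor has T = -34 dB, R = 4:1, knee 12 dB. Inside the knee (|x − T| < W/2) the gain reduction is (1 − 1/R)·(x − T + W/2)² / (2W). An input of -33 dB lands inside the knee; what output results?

x − T + W/2 = -33 − (-34) + 6 = 7.
GR = (1 − 1/4) × 7² / 24 = 0.75 × 49 / 24 = 1.53125 dB.
Output = -33 − 1.53125 = -34.53125 dB.

-34.53125 dB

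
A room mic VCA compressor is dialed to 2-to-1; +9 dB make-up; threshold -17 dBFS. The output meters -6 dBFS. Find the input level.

-13 dBFS

Before make-up, the level was -6 − 9 = -15 dBFS.
That's 2 dB above the -17 dBFS threshold.
Undo the ratio: input overshoot = 2 × 2 = 4 dB, giving input = -13 dBFS.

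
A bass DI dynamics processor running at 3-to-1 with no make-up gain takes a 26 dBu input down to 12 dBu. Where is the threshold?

5 dBu

Let T be the threshold. Output overshoot = (input overshoot)/R, so 12 − T = (26 − T)/3.
3·(12 − T) = 26 − T → 2·T = 36 − 26 = 10.
T = 10/2 = 5 dBu.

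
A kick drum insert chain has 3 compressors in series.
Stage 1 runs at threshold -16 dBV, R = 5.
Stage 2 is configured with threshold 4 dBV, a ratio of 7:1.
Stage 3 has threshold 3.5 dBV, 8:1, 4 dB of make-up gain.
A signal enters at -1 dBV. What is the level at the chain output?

-9 dBV

Stage 1: overshoot 15 dB → 15/5 = 3 dB → -13 dBV.
Stage 2: -13 dBV is at or below the 4 dBV threshold — no compression; output -13 dBV.
Stage 3: -13 dBV is at or below the 3.5 dBV threshold — no compression; make-up brings it to -9 dBV.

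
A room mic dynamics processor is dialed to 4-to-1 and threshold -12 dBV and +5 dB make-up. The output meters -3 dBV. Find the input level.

4 dBV

Remove make-up: -3 − 5 = -8 dBV.
Post-compression overshoot = -8 − (-12) = 4 dB.
Undo the ratio: input overshoot = 4 × 4 = 16 dB, giving input = 4 dBV.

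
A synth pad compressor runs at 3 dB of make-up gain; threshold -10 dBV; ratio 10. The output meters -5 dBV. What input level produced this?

10 dBV

Stripping the +3 dB make-up gives -8 dBV at the gain stage.
Post-compression overshoot = -8 − (-10) = 2 dB.
Input overshoot = R × output overshoot = 20 dB → input = -10 + 20 = 10 dBV.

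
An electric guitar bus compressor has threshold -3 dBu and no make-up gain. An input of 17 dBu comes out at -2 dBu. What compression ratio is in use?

Input overshoot = 17 − (-3) = 20 dB; output overshoot = -2 − (-3) = 1 dB.
Ratio = 20 / 1 = 20.

20:1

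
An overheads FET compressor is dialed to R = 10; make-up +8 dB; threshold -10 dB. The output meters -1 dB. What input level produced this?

Before make-up, the level was -1 − 8 = -9 dB.
Post-compression overshoot = -9 − (-10) = 1 dB.
Input overshoot = R × output overshoot = 10 dB → input = -10 + 10 = 0 dB.

0 dB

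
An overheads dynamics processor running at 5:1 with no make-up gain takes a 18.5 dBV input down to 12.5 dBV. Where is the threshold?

Let T be the threshold. Output overshoot = (input overshoot)/R, so 12.5 − T = (18.5 − T)/5.
5·(12.5 − T) = 18.5 − T → 4·T = 62.5 − 18.5 = 44.
T = 44/4 = 11 dBV.

11 dBV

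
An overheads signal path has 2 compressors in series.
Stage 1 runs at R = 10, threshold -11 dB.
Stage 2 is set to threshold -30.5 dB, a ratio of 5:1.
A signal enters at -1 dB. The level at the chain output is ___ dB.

Stage 1: overshoot 10 dB → 10/10 = 1 dB → -10 dB.
Stage 2: 20.5 dB above -30.5 dB, reduced 5:1 to 4.1 dB above → -26.4 dB.

-26.4 dB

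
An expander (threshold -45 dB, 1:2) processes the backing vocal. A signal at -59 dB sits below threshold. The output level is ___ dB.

-73 dB

Undershoot = (-45) − (-59) = 14 dB.
At 1:2, that expands to 28 dB under threshold.
Output = -45 − 28 = -73 dB.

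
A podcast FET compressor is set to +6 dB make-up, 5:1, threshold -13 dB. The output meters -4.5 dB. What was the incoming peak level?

-0.5 dB

Remove make-up: -4.5 − 6 = -10.5 dB.
Post-compression overshoot = -10.5 − (-13) = 2.5 dB.
Before 5:1 compression the overshoot was 2.5 × 5 = 12.5 dB, so input = -13 + 12.5 = -0.5 dB.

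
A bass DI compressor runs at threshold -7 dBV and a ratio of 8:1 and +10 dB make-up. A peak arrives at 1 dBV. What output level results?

4 dBV

The input is 8 dB above the -7 dBV threshold.
The 8 dB excess becomes 1 dB after 8:1 reduction.
That puts the output at -6 dBV; make-up adds 10 dB, giving 4 dBV.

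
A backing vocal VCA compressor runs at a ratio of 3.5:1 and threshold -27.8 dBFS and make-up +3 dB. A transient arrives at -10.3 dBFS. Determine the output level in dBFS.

-10.3 dBFS sits 17.5 dB over threshold.
3.5:1 compression reduces that to 17.5/3.5 = 5 dB over.
That puts the output at -22.8 dBFS; make-up adds 3 dB, giving -19.8 dBFS.

-19.8 dBFS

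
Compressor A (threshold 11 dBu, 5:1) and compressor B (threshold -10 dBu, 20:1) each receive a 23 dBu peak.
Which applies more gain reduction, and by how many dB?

A: GR = 12 − 12/5 = 9.6 dB.
B: GR = 33 − 33/20 = 31.35 dB.
B reduces 21.75 dB more.

B, by 21.75 dB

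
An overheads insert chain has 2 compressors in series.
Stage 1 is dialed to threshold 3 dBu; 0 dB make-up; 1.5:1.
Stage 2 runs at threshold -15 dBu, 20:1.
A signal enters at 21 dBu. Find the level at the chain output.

Stage 1: 21 dBu is 18 dB over 3 dBu; at 1.5:1 that becomes 12 dB over, giving 15 dBu.
Stage 2: overshoot 30 dB → 30/20 = 1.5 dB → -13.5 dBu.

-13.5 dBu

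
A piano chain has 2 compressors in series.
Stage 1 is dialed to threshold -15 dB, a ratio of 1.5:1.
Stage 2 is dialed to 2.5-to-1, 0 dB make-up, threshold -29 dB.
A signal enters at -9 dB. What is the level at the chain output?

Stage 1: -9 dB is 6 dB over -15 dB; at 1.5:1 that becomes 4 dB over, giving -11 dB.
Stage 2: -11 dB is 18 dB over -29 dB; at 2.5:1 that becomes 7.2 dB over, giving -21.8 dB.

-21.8 dB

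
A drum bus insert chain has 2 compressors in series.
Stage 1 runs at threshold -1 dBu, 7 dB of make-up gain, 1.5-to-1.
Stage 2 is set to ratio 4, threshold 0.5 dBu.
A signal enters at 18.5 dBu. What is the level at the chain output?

Stage 1: 18.5 dBu is 19.5 dB over -1 dBu; at 1.5:1 that becomes 13 dB over, giving 12 dBu; +7 dB make-up → 19 dBu.
Stage 2: 18.5 dB above 0.5 dBu, reduced 4:1 to 4.625 dB above → 5.125 dBu.

5.125 dBu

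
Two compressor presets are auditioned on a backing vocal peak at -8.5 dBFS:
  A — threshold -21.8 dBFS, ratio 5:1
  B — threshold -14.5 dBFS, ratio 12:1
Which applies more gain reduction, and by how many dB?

A, by 5.14 dB

A: overshoot 13.3 dB → output overshoot 2.66 dB → GR 10.64 dB.
B: overshoot 6 dB → output overshoot 0.5 dB → GR 5.5 dB.
A reduces 5.14 dB more.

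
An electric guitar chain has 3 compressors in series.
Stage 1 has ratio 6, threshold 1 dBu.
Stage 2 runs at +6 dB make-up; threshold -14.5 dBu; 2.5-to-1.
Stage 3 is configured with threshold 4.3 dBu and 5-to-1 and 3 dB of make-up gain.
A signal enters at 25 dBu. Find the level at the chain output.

2.3 dBu

Stage 1: 24 dB above 1 dBu, reduced 6:1 to 4 dB above → 5 dBu.
Stage 2: 19.5 dB above -14.5 dBu, reduced 2.5:1 to 7.8 dB above → -6.7 dBu; +6 dB make-up → -0.7 dBu.
Stage 3: below threshold (-0.7 ≤ 4.3); passes unchanged; make-up brings it to 2.3 dBu.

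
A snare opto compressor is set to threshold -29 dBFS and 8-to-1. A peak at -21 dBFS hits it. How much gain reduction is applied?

Overshoot = -21 − (-29) = 8 dB.
After 8:1 compression the overshoot becomes 8/8 = 1 dB.
So the signal is attenuated by 8 − 1 = 7 dB.

7 dB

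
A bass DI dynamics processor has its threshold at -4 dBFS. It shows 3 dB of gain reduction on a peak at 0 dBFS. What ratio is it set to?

Input overshoot = 0 − (-4) = 4 dB.
Output overshoot = 4 − 3 = 1 dB.
Ratio = input overshoot / output overshoot = 4 / 1 = 4.

4:1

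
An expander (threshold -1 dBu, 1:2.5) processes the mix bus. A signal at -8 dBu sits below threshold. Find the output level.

-18.5 dBu

Below threshold, a 1:2.5 expander applies gain = (2.5−1)×(T − x) of attenuation.
(2.5−1) × 7 = 10.5 dB, so output = -8 − 10.5 = -18.5 dBu.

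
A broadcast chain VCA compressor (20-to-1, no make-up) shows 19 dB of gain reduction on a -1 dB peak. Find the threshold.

-21 dB

Gain reduction = -1 − (-20) = 19 dB; output overshoot = GR / (R − 1) = 19 / 19 = 1 dB.
Threshold = output − output overshoot = -20 − 1 = -21 dB.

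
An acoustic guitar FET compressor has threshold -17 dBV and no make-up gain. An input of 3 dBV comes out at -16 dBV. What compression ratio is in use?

20:1

Input overshoot = 3 − (-17) = 20 dB; output overshoot = -16 − (-17) = 1 dB.
Ratio = 20 / 1 = 20.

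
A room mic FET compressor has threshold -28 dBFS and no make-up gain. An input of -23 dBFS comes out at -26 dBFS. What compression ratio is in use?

2.5:1

Input overshoot = -23 − (-28) = 5 dB; output overshoot = -26 − (-28) = 2 dB.
Ratio = 5 / 2 = 2.5.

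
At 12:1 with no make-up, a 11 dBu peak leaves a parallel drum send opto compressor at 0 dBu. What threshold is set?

Gain reduction = 11 − 0 = 11 dB; output overshoot = GR / (R − 1) = 11 / 11 = 1 dB.
Threshold = output − output overshoot = 0 − 1 = -1 dBu.

-1 dBu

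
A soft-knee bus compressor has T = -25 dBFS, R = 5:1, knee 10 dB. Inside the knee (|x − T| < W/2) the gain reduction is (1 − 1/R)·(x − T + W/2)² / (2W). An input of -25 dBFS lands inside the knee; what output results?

x − T + W/2 = -25 − (-25) + 5 = 5.
GR = (1 − 1/5) × 5² / 20 = 0.8 × 25 / 20 = 1 dB.
Output = -25 − 1 = -26 dBFS.

-26 dBFS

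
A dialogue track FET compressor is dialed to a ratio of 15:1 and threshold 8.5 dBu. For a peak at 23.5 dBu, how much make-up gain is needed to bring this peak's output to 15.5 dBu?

Overshoot 15 dB → 15/15 = 1 dB after compression, so the compressed level is 8.5 + 1 = 9.5 dBu.
Make-up = target − compressed = 15.5 − 9.5 = 6 dB.

6 dB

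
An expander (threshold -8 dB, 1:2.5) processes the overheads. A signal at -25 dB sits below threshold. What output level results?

-50.5 dB

The input is 17 dB below the -8 dB threshold.
A 1:2.5 expander multiplies undershoot by 2.5: 17 × 2.5 = 42.5 dB below threshold.
Output = -8 − 42.5 = -50.5 dB.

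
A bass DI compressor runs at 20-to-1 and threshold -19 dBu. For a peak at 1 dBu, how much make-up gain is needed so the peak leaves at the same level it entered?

19 dB

Without make-up, output = threshold + overshoot/20 = -19 + 1 = -18 dBu.
Gap to target: 19 dB.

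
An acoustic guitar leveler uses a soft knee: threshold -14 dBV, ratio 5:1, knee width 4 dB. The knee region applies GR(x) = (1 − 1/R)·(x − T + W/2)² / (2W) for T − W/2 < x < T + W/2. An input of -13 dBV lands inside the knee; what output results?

x − T + W/2 = -13 − (-14) + 2 = 3.
GR = (1 − 1/5) × 3² / 8 = 0.8 × 9 / 8 = 0.9 dB.
Output = -13 − 0.9 = -13.9 dBV.

-13.9 dBV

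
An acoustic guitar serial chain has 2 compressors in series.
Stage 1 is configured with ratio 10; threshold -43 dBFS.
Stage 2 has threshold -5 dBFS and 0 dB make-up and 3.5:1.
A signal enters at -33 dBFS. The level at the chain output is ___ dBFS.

-42 dBFS

Stage 1: overshoot 10 dB → 10/10 = 1 dB → -42 dBFS.
Stage 2: -42 dBFS ≤ -5 dBFS, so stage 2 doesn't engage; output -42 dBFS.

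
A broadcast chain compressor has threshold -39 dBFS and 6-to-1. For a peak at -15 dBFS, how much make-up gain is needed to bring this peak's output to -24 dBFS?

11 dB

The peak compresses to -39 + 24/6 = -35 dBFS.
To reach -24 dBFS requires -24 − (-35) = 11 dB of make-up.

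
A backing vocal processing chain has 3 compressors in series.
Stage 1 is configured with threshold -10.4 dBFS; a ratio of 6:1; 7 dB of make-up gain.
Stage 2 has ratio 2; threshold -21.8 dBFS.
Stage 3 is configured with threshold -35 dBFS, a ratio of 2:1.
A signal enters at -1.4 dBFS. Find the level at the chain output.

Stage 1: overshoot 9 dB → 9/6 = 1.5 dB → -8.9 dBFS; +7 dB make-up → -1.9 dBFS.
Stage 2: 19.9 dB above -21.8 dBFS, reduced 2:1 to 9.95 dB above → -11.85 dBFS.
Stage 3: -11.85 dBFS is 23.15 dB over -35 dBFS; at 2:1 that becomes 11.575 dB over, giving -23.425 dBFS.

-23.425 dBFS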